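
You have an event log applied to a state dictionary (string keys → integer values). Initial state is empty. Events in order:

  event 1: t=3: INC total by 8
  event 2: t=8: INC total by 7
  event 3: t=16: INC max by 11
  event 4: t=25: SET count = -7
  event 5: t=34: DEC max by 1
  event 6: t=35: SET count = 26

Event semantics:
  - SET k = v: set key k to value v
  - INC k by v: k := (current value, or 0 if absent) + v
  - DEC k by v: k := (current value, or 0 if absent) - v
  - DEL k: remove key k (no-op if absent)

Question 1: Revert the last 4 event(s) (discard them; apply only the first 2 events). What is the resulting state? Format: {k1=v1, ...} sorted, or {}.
Keep first 2 events (discard last 4):
  after event 1 (t=3: INC total by 8): {total=8}
  after event 2 (t=8: INC total by 7): {total=15}

Answer: {total=15}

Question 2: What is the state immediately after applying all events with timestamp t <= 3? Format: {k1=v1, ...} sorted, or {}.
Apply events with t <= 3 (1 events):
  after event 1 (t=3: INC total by 8): {total=8}

Answer: {total=8}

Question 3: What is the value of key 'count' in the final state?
Answer: 26

Derivation:
Track key 'count' through all 6 events:
  event 1 (t=3: INC total by 8): count unchanged
  event 2 (t=8: INC total by 7): count unchanged
  event 3 (t=16: INC max by 11): count unchanged
  event 4 (t=25: SET count = -7): count (absent) -> -7
  event 5 (t=34: DEC max by 1): count unchanged
  event 6 (t=35: SET count = 26): count -7 -> 26
Final: count = 26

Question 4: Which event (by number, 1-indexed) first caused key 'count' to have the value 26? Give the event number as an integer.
Looking for first event where count becomes 26:
  event 4: count = -7
  event 5: count = -7
  event 6: count -7 -> 26  <-- first match

Answer: 6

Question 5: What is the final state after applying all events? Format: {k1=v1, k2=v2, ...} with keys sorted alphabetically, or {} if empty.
Answer: {count=26, max=10, total=15}

Derivation:
  after event 1 (t=3: INC total by 8): {total=8}
  after event 2 (t=8: INC total by 7): {total=15}
  after event 3 (t=16: INC max by 11): {max=11, total=15}
  after event 4 (t=25: SET count = -7): {count=-7, max=11, total=15}
  after event 5 (t=34: DEC max by 1): {count=-7, max=10, total=15}
  after event 6 (t=35: SET count = 26): {count=26, max=10, total=15}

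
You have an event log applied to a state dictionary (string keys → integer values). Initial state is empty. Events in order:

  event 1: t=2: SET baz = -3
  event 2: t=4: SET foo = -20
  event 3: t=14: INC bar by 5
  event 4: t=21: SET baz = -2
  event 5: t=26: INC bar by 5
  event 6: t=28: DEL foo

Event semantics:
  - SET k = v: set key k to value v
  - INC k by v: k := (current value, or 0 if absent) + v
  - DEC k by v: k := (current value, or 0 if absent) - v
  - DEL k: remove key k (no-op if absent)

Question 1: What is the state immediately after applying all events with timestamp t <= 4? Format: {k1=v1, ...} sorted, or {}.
Apply events with t <= 4 (2 events):
  after event 1 (t=2: SET baz = -3): {baz=-3}
  after event 2 (t=4: SET foo = -20): {baz=-3, foo=-20}

Answer: {baz=-3, foo=-20}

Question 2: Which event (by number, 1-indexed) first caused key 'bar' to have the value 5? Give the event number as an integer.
Looking for first event where bar becomes 5:
  event 3: bar (absent) -> 5  <-- first match

Answer: 3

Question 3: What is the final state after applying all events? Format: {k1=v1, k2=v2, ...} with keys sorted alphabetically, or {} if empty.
  after event 1 (t=2: SET baz = -3): {baz=-3}
  after event 2 (t=4: SET foo = -20): {baz=-3, foo=-20}
  after event 3 (t=14: INC bar by 5): {bar=5, baz=-3, foo=-20}
  after event 4 (t=21: SET baz = -2): {bar=5, baz=-2, foo=-20}
  after event 5 (t=26: INC bar by 5): {bar=10, baz=-2, foo=-20}
  after event 6 (t=28: DEL foo): {bar=10, baz=-2}

Answer: {bar=10, baz=-2}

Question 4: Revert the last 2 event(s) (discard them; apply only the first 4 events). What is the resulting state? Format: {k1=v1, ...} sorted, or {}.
Keep first 4 events (discard last 2):
  after event 1 (t=2: SET baz = -3): {baz=-3}
  after event 2 (t=4: SET foo = -20): {baz=-3, foo=-20}
  after event 3 (t=14: INC bar by 5): {bar=5, baz=-3, foo=-20}
  after event 4 (t=21: SET baz = -2): {bar=5, baz=-2, foo=-20}

Answer: {bar=5, baz=-2, foo=-20}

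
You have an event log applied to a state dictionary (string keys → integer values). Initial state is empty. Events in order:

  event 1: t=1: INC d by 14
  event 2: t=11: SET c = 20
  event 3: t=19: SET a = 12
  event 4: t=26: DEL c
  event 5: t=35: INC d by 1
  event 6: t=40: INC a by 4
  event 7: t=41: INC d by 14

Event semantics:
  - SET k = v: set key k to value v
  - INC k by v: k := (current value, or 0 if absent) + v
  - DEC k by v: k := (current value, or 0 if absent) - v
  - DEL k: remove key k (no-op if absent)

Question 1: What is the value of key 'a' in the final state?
Answer: 16

Derivation:
Track key 'a' through all 7 events:
  event 1 (t=1: INC d by 14): a unchanged
  event 2 (t=11: SET c = 20): a unchanged
  event 3 (t=19: SET a = 12): a (absent) -> 12
  event 4 (t=26: DEL c): a unchanged
  event 5 (t=35: INC d by 1): a unchanged
  event 6 (t=40: INC a by 4): a 12 -> 16
  event 7 (t=41: INC d by 14): a unchanged
Final: a = 16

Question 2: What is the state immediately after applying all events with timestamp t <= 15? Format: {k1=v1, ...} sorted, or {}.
Answer: {c=20, d=14}

Derivation:
Apply events with t <= 15 (2 events):
  after event 1 (t=1: INC d by 14): {d=14}
  after event 2 (t=11: SET c = 20): {c=20, d=14}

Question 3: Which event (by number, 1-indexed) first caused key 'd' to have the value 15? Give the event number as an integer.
Answer: 5

Derivation:
Looking for first event where d becomes 15:
  event 1: d = 14
  event 2: d = 14
  event 3: d = 14
  event 4: d = 14
  event 5: d 14 -> 15  <-- first match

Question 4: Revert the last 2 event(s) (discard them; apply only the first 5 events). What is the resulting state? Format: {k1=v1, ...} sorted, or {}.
Keep first 5 events (discard last 2):
  after event 1 (t=1: INC d by 14): {d=14}
  after event 2 (t=11: SET c = 20): {c=20, d=14}
  after event 3 (t=19: SET a = 12): {a=12, c=20, d=14}
  after event 4 (t=26: DEL c): {a=12, d=14}
  after event 5 (t=35: INC d by 1): {a=12, d=15}

Answer: {a=12, d=15}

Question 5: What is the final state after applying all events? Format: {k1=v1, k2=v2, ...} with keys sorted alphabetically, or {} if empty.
  after event 1 (t=1: INC d by 14): {d=14}
  after event 2 (t=11: SET c = 20): {c=20, d=14}
  after event 3 (t=19: SET a = 12): {a=12, c=20, d=14}
  after event 4 (t=26: DEL c): {a=12, d=14}
  after event 5 (t=35: INC d by 1): {a=12, d=15}
  after event 6 (t=40: INC a by 4): {a=16, d=15}
  after event 7 (t=41: INC d by 14): {a=16, d=29}

Answer: {a=16, d=29}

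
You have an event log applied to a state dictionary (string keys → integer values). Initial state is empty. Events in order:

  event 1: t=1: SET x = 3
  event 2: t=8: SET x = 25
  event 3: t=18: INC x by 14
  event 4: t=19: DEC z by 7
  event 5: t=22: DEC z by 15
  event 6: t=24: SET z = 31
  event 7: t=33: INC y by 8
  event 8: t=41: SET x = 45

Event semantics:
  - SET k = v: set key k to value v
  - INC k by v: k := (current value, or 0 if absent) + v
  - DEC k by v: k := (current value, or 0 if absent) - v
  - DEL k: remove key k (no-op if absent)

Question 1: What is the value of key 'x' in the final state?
Answer: 45

Derivation:
Track key 'x' through all 8 events:
  event 1 (t=1: SET x = 3): x (absent) -> 3
  event 2 (t=8: SET x = 25): x 3 -> 25
  event 3 (t=18: INC x by 14): x 25 -> 39
  event 4 (t=19: DEC z by 7): x unchanged
  event 5 (t=22: DEC z by 15): x unchanged
  event 6 (t=24: SET z = 31): x unchanged
  event 7 (t=33: INC y by 8): x unchanged
  event 8 (t=41: SET x = 45): x 39 -> 45
Final: x = 45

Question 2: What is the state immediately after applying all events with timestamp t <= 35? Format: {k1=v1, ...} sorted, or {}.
Answer: {x=39, y=8, z=31}

Derivation:
Apply events with t <= 35 (7 events):
  after event 1 (t=1: SET x = 3): {x=3}
  after event 2 (t=8: SET x = 25): {x=25}
  after event 3 (t=18: INC x by 14): {x=39}
  after event 4 (t=19: DEC z by 7): {x=39, z=-7}
  after event 5 (t=22: DEC z by 15): {x=39, z=-22}
  after event 6 (t=24: SET z = 31): {x=39, z=31}
  after event 7 (t=33: INC y by 8): {x=39, y=8, z=31}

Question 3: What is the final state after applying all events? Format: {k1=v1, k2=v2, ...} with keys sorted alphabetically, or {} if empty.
Answer: {x=45, y=8, z=31}

Derivation:
  after event 1 (t=1: SET x = 3): {x=3}
  after event 2 (t=8: SET x = 25): {x=25}
  after event 3 (t=18: INC x by 14): {x=39}
  after event 4 (t=19: DEC z by 7): {x=39, z=-7}
  after event 5 (t=22: DEC z by 15): {x=39, z=-22}
  after event 6 (t=24: SET z = 31): {x=39, z=31}
  after event 7 (t=33: INC y by 8): {x=39, y=8, z=31}
  after event 8 (t=41: SET x = 45): {x=45, y=8, z=31}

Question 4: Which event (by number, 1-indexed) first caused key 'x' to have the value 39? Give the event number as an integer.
Looking for first event where x becomes 39:
  event 1: x = 3
  event 2: x = 25
  event 3: x 25 -> 39  <-- first match

Answer: 3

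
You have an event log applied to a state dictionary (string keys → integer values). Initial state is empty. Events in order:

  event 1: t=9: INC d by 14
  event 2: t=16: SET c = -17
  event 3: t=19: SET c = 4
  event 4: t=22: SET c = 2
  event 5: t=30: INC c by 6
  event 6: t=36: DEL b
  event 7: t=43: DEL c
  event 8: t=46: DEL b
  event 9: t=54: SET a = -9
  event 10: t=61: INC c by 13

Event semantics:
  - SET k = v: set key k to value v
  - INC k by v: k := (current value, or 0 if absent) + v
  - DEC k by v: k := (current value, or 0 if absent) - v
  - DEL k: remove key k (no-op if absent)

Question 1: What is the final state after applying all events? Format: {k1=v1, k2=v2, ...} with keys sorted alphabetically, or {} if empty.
  after event 1 (t=9: INC d by 14): {d=14}
  after event 2 (t=16: SET c = -17): {c=-17, d=14}
  after event 3 (t=19: SET c = 4): {c=4, d=14}
  after event 4 (t=22: SET c = 2): {c=2, d=14}
  after event 5 (t=30: INC c by 6): {c=8, d=14}
  after event 6 (t=36: DEL b): {c=8, d=14}
  after event 7 (t=43: DEL c): {d=14}
  after event 8 (t=46: DEL b): {d=14}
  after event 9 (t=54: SET a = -9): {a=-9, d=14}
  after event 10 (t=61: INC c by 13): {a=-9, c=13, d=14}

Answer: {a=-9, c=13, d=14}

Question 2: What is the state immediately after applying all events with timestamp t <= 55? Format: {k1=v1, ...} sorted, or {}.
Apply events with t <= 55 (9 events):
  after event 1 (t=9: INC d by 14): {d=14}
  after event 2 (t=16: SET c = -17): {c=-17, d=14}
  after event 3 (t=19: SET c = 4): {c=4, d=14}
  after event 4 (t=22: SET c = 2): {c=2, d=14}
  after event 5 (t=30: INC c by 6): {c=8, d=14}
  after event 6 (t=36: DEL b): {c=8, d=14}
  after event 7 (t=43: DEL c): {d=14}
  after event 8 (t=46: DEL b): {d=14}
  after event 9 (t=54: SET a = -9): {a=-9, d=14}

Answer: {a=-9, d=14}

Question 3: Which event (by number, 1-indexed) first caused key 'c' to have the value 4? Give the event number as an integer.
Answer: 3

Derivation:
Looking for first event where c becomes 4:
  event 2: c = -17
  event 3: c -17 -> 4  <-- first match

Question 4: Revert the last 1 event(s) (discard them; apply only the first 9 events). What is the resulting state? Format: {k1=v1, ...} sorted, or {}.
Answer: {a=-9, d=14}

Derivation:
Keep first 9 events (discard last 1):
  after event 1 (t=9: INC d by 14): {d=14}
  after event 2 (t=16: SET c = -17): {c=-17, d=14}
  after event 3 (t=19: SET c = 4): {c=4, d=14}
  after event 4 (t=22: SET c = 2): {c=2, d=14}
  after event 5 (t=30: INC c by 6): {c=8, d=14}
  after event 6 (t=36: DEL b): {c=8, d=14}
  after event 7 (t=43: DEL c): {d=14}
  after event 8 (t=46: DEL b): {d=14}
  after event 9 (t=54: SET a = -9): {a=-9, d=14}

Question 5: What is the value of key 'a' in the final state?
Track key 'a' through all 10 events:
  event 1 (t=9: INC d by 14): a unchanged
  event 2 (t=16: SET c = -17): a unchanged
  event 3 (t=19: SET c = 4): a unchanged
  event 4 (t=22: SET c = 2): a unchanged
  event 5 (t=30: INC c by 6): a unchanged
  event 6 (t=36: DEL b): a unchanged
  event 7 (t=43: DEL c): a unchanged
  event 8 (t=46: DEL b): a unchanged
  event 9 (t=54: SET a = -9): a (absent) -> -9
  event 10 (t=61: INC c by 13): a unchanged
Final: a = -9

Answer: -9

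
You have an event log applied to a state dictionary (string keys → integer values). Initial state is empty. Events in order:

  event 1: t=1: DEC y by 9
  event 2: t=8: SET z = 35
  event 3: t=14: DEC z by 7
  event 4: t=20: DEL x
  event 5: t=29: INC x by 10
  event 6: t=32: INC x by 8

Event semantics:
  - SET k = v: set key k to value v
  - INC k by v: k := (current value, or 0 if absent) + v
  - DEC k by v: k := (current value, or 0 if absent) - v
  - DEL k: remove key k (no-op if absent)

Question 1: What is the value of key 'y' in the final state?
Track key 'y' through all 6 events:
  event 1 (t=1: DEC y by 9): y (absent) -> -9
  event 2 (t=8: SET z = 35): y unchanged
  event 3 (t=14: DEC z by 7): y unchanged
  event 4 (t=20: DEL x): y unchanged
  event 5 (t=29: INC x by 10): y unchanged
  event 6 (t=32: INC x by 8): y unchanged
Final: y = -9

Answer: -9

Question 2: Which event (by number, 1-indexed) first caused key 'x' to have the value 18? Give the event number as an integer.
Answer: 6

Derivation:
Looking for first event where x becomes 18:
  event 5: x = 10
  event 6: x 10 -> 18  <-- first match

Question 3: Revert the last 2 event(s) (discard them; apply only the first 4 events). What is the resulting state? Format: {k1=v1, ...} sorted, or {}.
Keep first 4 events (discard last 2):
  after event 1 (t=1: DEC y by 9): {y=-9}
  after event 2 (t=8: SET z = 35): {y=-9, z=35}
  after event 3 (t=14: DEC z by 7): {y=-9, z=28}
  after event 4 (t=20: DEL x): {y=-9, z=28}

Answer: {y=-9, z=28}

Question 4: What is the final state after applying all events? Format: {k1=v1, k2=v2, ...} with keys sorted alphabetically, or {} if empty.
  after event 1 (t=1: DEC y by 9): {y=-9}
  after event 2 (t=8: SET z = 35): {y=-9, z=35}
  after event 3 (t=14: DEC z by 7): {y=-9, z=28}
  after event 4 (t=20: DEL x): {y=-9, z=28}
  after event 5 (t=29: INC x by 10): {x=10, y=-9, z=28}
  after event 6 (t=32: INC x by 8): {x=18, y=-9, z=28}

Answer: {x=18, y=-9, z=28}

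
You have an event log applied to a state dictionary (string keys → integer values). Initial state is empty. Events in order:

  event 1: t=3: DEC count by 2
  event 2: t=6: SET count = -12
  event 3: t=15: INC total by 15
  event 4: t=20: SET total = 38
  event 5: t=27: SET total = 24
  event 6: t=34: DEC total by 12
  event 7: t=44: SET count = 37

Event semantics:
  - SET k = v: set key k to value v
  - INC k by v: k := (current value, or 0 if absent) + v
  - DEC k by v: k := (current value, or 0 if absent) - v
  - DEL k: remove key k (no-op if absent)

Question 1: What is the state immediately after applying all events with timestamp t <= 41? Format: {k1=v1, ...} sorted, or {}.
Answer: {count=-12, total=12}

Derivation:
Apply events with t <= 41 (6 events):
  after event 1 (t=3: DEC count by 2): {count=-2}
  after event 2 (t=6: SET count = -12): {count=-12}
  after event 3 (t=15: INC total by 15): {count=-12, total=15}
  after event 4 (t=20: SET total = 38): {count=-12, total=38}
  after event 5 (t=27: SET total = 24): {count=-12, total=24}
  after event 6 (t=34: DEC total by 12): {count=-12, total=12}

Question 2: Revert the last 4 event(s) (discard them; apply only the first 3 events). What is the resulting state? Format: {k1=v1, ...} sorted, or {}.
Answer: {count=-12, total=15}

Derivation:
Keep first 3 events (discard last 4):
  after event 1 (t=3: DEC count by 2): {count=-2}
  after event 2 (t=6: SET count = -12): {count=-12}
  after event 3 (t=15: INC total by 15): {count=-12, total=15}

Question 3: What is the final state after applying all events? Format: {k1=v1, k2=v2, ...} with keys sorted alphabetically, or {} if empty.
  after event 1 (t=3: DEC count by 2): {count=-2}
  after event 2 (t=6: SET count = -12): {count=-12}
  after event 3 (t=15: INC total by 15): {count=-12, total=15}
  after event 4 (t=20: SET total = 38): {count=-12, total=38}
  after event 5 (t=27: SET total = 24): {count=-12, total=24}
  after event 6 (t=34: DEC total by 12): {count=-12, total=12}
  after event 7 (t=44: SET count = 37): {count=37, total=12}

Answer: {count=37, total=12}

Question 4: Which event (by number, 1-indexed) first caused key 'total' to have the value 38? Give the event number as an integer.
Answer: 4

Derivation:
Looking for first event where total becomes 38:
  event 3: total = 15
  event 4: total 15 -> 38  <-- first match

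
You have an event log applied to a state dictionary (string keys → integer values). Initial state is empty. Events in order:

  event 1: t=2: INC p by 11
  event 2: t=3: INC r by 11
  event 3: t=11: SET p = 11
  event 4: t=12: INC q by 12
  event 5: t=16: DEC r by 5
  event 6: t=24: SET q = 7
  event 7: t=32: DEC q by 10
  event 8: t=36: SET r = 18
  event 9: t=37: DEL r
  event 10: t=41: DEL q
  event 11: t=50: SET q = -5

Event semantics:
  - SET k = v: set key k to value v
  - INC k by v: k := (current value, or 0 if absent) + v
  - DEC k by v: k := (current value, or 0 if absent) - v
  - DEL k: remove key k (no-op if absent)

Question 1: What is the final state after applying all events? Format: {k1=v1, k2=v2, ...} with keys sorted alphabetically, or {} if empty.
  after event 1 (t=2: INC p by 11): {p=11}
  after event 2 (t=3: INC r by 11): {p=11, r=11}
  after event 3 (t=11: SET p = 11): {p=11, r=11}
  after event 4 (t=12: INC q by 12): {p=11, q=12, r=11}
  after event 5 (t=16: DEC r by 5): {p=11, q=12, r=6}
  after event 6 (t=24: SET q = 7): {p=11, q=7, r=6}
  after event 7 (t=32: DEC q by 10): {p=11, q=-3, r=6}
  after event 8 (t=36: SET r = 18): {p=11, q=-3, r=18}
  after event 9 (t=37: DEL r): {p=11, q=-3}
  after event 10 (t=41: DEL q): {p=11}
  after event 11 (t=50: SET q = -5): {p=11, q=-5}

Answer: {p=11, q=-5}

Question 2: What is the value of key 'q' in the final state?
Answer: -5

Derivation:
Track key 'q' through all 11 events:
  event 1 (t=2: INC p by 11): q unchanged
  event 2 (t=3: INC r by 11): q unchanged
  event 3 (t=11: SET p = 11): q unchanged
  event 4 (t=12: INC q by 12): q (absent) -> 12
  event 5 (t=16: DEC r by 5): q unchanged
  event 6 (t=24: SET q = 7): q 12 -> 7
  event 7 (t=32: DEC q by 10): q 7 -> -3
  event 8 (t=36: SET r = 18): q unchanged
  event 9 (t=37: DEL r): q unchanged
  event 10 (t=41: DEL q): q -3 -> (absent)
  event 11 (t=50: SET q = -5): q (absent) -> -5
Final: q = -5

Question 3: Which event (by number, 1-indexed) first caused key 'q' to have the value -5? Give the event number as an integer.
Answer: 11

Derivation:
Looking for first event where q becomes -5:
  event 4: q = 12
  event 5: q = 12
  event 6: q = 7
  event 7: q = -3
  event 8: q = -3
  event 9: q = -3
  event 10: q = (absent)
  event 11: q (absent) -> -5  <-- first match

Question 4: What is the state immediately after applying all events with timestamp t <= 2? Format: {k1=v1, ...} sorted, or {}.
Answer: {p=11}

Derivation:
Apply events with t <= 2 (1 events):
  after event 1 (t=2: INC p by 11): {p=11}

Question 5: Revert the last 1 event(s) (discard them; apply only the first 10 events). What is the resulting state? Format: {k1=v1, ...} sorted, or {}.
Keep first 10 events (discard last 1):
  after event 1 (t=2: INC p by 11): {p=11}
  after event 2 (t=3: INC r by 11): {p=11, r=11}
  after event 3 (t=11: SET p = 11): {p=11, r=11}
  after event 4 (t=12: INC q by 12): {p=11, q=12, r=11}
  after event 5 (t=16: DEC r by 5): {p=11, q=12, r=6}
  after event 6 (t=24: SET q = 7): {p=11, q=7, r=6}
  after event 7 (t=32: DEC q by 10): {p=11, q=-3, r=6}
  after event 8 (t=36: SET r = 18): {p=11, q=-3, r=18}
  after event 9 (t=37: DEL r): {p=11, q=-3}
  after event 10 (t=41: DEL q): {p=11}

Answer: {p=11}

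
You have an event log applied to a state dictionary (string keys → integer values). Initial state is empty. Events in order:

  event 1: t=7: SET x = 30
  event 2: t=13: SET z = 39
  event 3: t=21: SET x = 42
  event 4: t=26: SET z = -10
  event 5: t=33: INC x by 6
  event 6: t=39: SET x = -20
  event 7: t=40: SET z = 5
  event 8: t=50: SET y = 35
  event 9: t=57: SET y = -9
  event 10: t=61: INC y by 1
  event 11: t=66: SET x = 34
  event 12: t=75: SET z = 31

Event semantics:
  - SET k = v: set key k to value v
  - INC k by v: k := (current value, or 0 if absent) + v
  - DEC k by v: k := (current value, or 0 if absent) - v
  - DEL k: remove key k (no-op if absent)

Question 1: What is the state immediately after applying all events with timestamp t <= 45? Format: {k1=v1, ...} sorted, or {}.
Answer: {x=-20, z=5}

Derivation:
Apply events with t <= 45 (7 events):
  after event 1 (t=7: SET x = 30): {x=30}
  after event 2 (t=13: SET z = 39): {x=30, z=39}
  after event 3 (t=21: SET x = 42): {x=42, z=39}
  after event 4 (t=26: SET z = -10): {x=42, z=-10}
  after event 5 (t=33: INC x by 6): {x=48, z=-10}
  after event 6 (t=39: SET x = -20): {x=-20, z=-10}
  after event 7 (t=40: SET z = 5): {x=-20, z=5}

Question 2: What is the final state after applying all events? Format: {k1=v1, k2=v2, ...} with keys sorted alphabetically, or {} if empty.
  after event 1 (t=7: SET x = 30): {x=30}
  after event 2 (t=13: SET z = 39): {x=30, z=39}
  after event 3 (t=21: SET x = 42): {x=42, z=39}
  after event 4 (t=26: SET z = -10): {x=42, z=-10}
  after event 5 (t=33: INC x by 6): {x=48, z=-10}
  after event 6 (t=39: SET x = -20): {x=-20, z=-10}
  after event 7 (t=40: SET z = 5): {x=-20, z=5}
  after event 8 (t=50: SET y = 35): {x=-20, y=35, z=5}
  after event 9 (t=57: SET y = -9): {x=-20, y=-9, z=5}
  after event 10 (t=61: INC y by 1): {x=-20, y=-8, z=5}
  after event 11 (t=66: SET x = 34): {x=34, y=-8, z=5}
  after event 12 (t=75: SET z = 31): {x=34, y=-8, z=31}

Answer: {x=34, y=-8, z=31}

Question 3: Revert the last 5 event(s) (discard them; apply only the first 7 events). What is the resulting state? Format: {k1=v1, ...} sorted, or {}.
Answer: {x=-20, z=5}

Derivation:
Keep first 7 events (discard last 5):
  after event 1 (t=7: SET x = 30): {x=30}
  after event 2 (t=13: SET z = 39): {x=30, z=39}
  after event 3 (t=21: SET x = 42): {x=42, z=39}
  after event 4 (t=26: SET z = -10): {x=42, z=-10}
  after event 5 (t=33: INC x by 6): {x=48, z=-10}
  after event 6 (t=39: SET x = -20): {x=-20, z=-10}
  after event 7 (t=40: SET z = 5): {x=-20, z=5}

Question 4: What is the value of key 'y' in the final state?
Answer: -8

Derivation:
Track key 'y' through all 12 events:
  event 1 (t=7: SET x = 30): y unchanged
  event 2 (t=13: SET z = 39): y unchanged
  event 3 (t=21: SET x = 42): y unchanged
  event 4 (t=26: SET z = -10): y unchanged
  event 5 (t=33: INC x by 6): y unchanged
  event 6 (t=39: SET x = -20): y unchanged
  event 7 (t=40: SET z = 5): y unchanged
  event 8 (t=50: SET y = 35): y (absent) -> 35
  event 9 (t=57: SET y = -9): y 35 -> -9
  event 10 (t=61: INC y by 1): y -9 -> -8
  event 11 (t=66: SET x = 34): y unchanged
  event 12 (t=75: SET z = 31): y unchanged
Final: y = -8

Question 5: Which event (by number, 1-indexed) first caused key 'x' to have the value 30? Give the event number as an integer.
Answer: 1

Derivation:
Looking for first event where x becomes 30:
  event 1: x (absent) -> 30  <-- first match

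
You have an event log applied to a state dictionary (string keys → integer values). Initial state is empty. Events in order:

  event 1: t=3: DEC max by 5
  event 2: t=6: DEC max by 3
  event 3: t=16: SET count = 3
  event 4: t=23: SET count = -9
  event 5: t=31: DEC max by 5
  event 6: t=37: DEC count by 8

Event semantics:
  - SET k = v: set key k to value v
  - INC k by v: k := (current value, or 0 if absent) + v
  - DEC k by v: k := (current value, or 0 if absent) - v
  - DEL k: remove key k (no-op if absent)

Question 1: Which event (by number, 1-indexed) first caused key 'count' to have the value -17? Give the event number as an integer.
Answer: 6

Derivation:
Looking for first event where count becomes -17:
  event 3: count = 3
  event 4: count = -9
  event 5: count = -9
  event 6: count -9 -> -17  <-- first match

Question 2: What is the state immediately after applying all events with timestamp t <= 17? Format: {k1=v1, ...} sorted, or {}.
Apply events with t <= 17 (3 events):
  after event 1 (t=3: DEC max by 5): {max=-5}
  after event 2 (t=6: DEC max by 3): {max=-8}
  after event 3 (t=16: SET count = 3): {count=3, max=-8}

Answer: {count=3, max=-8}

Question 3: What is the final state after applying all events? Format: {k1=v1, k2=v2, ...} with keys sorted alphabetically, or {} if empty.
  after event 1 (t=3: DEC max by 5): {max=-5}
  after event 2 (t=6: DEC max by 3): {max=-8}
  after event 3 (t=16: SET count = 3): {count=3, max=-8}
  after event 4 (t=23: SET count = -9): {count=-9, max=-8}
  after event 5 (t=31: DEC max by 5): {count=-9, max=-13}
  after event 6 (t=37: DEC count by 8): {count=-17, max=-13}

Answer: {count=-17, max=-13}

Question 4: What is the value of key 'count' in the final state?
Answer: -17

Derivation:
Track key 'count' through all 6 events:
  event 1 (t=3: DEC max by 5): count unchanged
  event 2 (t=6: DEC max by 3): count unchanged
  event 3 (t=16: SET count = 3): count (absent) -> 3
  event 4 (t=23: SET count = -9): count 3 -> -9
  event 5 (t=31: DEC max by 5): count unchanged
  event 6 (t=37: DEC count by 8): count -9 -> -17
Final: count = -17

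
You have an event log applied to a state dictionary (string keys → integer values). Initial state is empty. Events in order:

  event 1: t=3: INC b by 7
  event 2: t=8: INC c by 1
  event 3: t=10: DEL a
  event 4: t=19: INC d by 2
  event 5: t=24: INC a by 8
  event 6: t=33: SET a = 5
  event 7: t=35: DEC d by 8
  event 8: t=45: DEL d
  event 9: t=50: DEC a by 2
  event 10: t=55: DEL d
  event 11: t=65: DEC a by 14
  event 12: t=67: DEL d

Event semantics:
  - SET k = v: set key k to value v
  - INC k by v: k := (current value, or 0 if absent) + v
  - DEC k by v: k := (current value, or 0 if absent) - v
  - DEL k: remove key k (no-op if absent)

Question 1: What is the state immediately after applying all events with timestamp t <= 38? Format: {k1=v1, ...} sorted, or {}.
Apply events with t <= 38 (7 events):
  after event 1 (t=3: INC b by 7): {b=7}
  after event 2 (t=8: INC c by 1): {b=7, c=1}
  after event 3 (t=10: DEL a): {b=7, c=1}
  after event 4 (t=19: INC d by 2): {b=7, c=1, d=2}
  after event 5 (t=24: INC a by 8): {a=8, b=7, c=1, d=2}
  after event 6 (t=33: SET a = 5): {a=5, b=7, c=1, d=2}
  after event 7 (t=35: DEC d by 8): {a=5, b=7, c=1, d=-6}

Answer: {a=5, b=7, c=1, d=-6}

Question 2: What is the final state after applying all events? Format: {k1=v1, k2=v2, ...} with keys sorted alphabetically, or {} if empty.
  after event 1 (t=3: INC b by 7): {b=7}
  after event 2 (t=8: INC c by 1): {b=7, c=1}
  after event 3 (t=10: DEL a): {b=7, c=1}
  after event 4 (t=19: INC d by 2): {b=7, c=1, d=2}
  after event 5 (t=24: INC a by 8): {a=8, b=7, c=1, d=2}
  after event 6 (t=33: SET a = 5): {a=5, b=7, c=1, d=2}
  after event 7 (t=35: DEC d by 8): {a=5, b=7, c=1, d=-6}
  after event 8 (t=45: DEL d): {a=5, b=7, c=1}
  after event 9 (t=50: DEC a by 2): {a=3, b=7, c=1}
  after event 10 (t=55: DEL d): {a=3, b=7, c=1}
  after event 11 (t=65: DEC a by 14): {a=-11, b=7, c=1}
  after event 12 (t=67: DEL d): {a=-11, b=7, c=1}

Answer: {a=-11, b=7, c=1}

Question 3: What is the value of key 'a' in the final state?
Track key 'a' through all 12 events:
  event 1 (t=3: INC b by 7): a unchanged
  event 2 (t=8: INC c by 1): a unchanged
  event 3 (t=10: DEL a): a (absent) -> (absent)
  event 4 (t=19: INC d by 2): a unchanged
  event 5 (t=24: INC a by 8): a (absent) -> 8
  event 6 (t=33: SET a = 5): a 8 -> 5
  event 7 (t=35: DEC d by 8): a unchanged
  event 8 (t=45: DEL d): a unchanged
  event 9 (t=50: DEC a by 2): a 5 -> 3
  event 10 (t=55: DEL d): a unchanged
  event 11 (t=65: DEC a by 14): a 3 -> -11
  event 12 (t=67: DEL d): a unchanged
Final: a = -11

Answer: -11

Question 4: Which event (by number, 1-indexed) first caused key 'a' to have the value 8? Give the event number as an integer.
Answer: 5

Derivation:
Looking for first event where a becomes 8:
  event 5: a (absent) -> 8  <-- first match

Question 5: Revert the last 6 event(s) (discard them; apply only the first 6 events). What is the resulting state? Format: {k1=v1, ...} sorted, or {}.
Answer: {a=5, b=7, c=1, d=2}

Derivation:
Keep first 6 events (discard last 6):
  after event 1 (t=3: INC b by 7): {b=7}
  after event 2 (t=8: INC c by 1): {b=7, c=1}
  after event 3 (t=10: DEL a): {b=7, c=1}
  after event 4 (t=19: INC d by 2): {b=7, c=1, d=2}
  after event 5 (t=24: INC a by 8): {a=8, b=7, c=1, d=2}
  after event 6 (t=33: SET a = 5): {a=5, b=7, c=1, d=2}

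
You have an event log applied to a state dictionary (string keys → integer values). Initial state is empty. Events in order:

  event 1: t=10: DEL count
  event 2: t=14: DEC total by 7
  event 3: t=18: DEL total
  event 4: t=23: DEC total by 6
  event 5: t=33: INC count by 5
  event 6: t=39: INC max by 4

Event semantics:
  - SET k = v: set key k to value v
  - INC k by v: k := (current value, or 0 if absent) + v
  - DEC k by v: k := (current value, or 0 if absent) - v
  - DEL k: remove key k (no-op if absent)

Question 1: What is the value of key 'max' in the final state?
Track key 'max' through all 6 events:
  event 1 (t=10: DEL count): max unchanged
  event 2 (t=14: DEC total by 7): max unchanged
  event 3 (t=18: DEL total): max unchanged
  event 4 (t=23: DEC total by 6): max unchanged
  event 5 (t=33: INC count by 5): max unchanged
  event 6 (t=39: INC max by 4): max (absent) -> 4
Final: max = 4

Answer: 4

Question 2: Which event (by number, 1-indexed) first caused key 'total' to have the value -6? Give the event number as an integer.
Answer: 4

Derivation:
Looking for first event where total becomes -6:
  event 2: total = -7
  event 3: total = (absent)
  event 4: total (absent) -> -6  <-- first match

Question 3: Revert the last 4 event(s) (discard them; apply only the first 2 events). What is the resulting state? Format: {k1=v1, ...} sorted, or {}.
Answer: {total=-7}

Derivation:
Keep first 2 events (discard last 4):
  after event 1 (t=10: DEL count): {}
  after event 2 (t=14: DEC total by 7): {total=-7}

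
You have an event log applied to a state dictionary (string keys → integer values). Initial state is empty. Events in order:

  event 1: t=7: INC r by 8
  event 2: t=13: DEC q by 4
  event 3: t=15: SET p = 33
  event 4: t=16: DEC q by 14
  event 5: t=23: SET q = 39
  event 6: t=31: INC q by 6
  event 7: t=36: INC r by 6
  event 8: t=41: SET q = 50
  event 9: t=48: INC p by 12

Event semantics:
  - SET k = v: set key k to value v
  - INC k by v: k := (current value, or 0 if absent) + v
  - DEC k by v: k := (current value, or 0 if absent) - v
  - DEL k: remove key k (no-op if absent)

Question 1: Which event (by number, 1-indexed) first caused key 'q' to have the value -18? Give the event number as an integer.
Answer: 4

Derivation:
Looking for first event where q becomes -18:
  event 2: q = -4
  event 3: q = -4
  event 4: q -4 -> -18  <-- first match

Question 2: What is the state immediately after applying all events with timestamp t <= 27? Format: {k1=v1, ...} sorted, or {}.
Answer: {p=33, q=39, r=8}

Derivation:
Apply events with t <= 27 (5 events):
  after event 1 (t=7: INC r by 8): {r=8}
  after event 2 (t=13: DEC q by 4): {q=-4, r=8}
  after event 3 (t=15: SET p = 33): {p=33, q=-4, r=8}
  after event 4 (t=16: DEC q by 14): {p=33, q=-18, r=8}
  after event 5 (t=23: SET q = 39): {p=33, q=39, r=8}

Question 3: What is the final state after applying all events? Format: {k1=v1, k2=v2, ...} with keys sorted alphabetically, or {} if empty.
Answer: {p=45, q=50, r=14}

Derivation:
  after event 1 (t=7: INC r by 8): {r=8}
  after event 2 (t=13: DEC q by 4): {q=-4, r=8}
  after event 3 (t=15: SET p = 33): {p=33, q=-4, r=8}
  after event 4 (t=16: DEC q by 14): {p=33, q=-18, r=8}
  after event 5 (t=23: SET q = 39): {p=33, q=39, r=8}
  after event 6 (t=31: INC q by 6): {p=33, q=45, r=8}
  after event 7 (t=36: INC r by 6): {p=33, q=45, r=14}
  after event 8 (t=41: SET q = 50): {p=33, q=50, r=14}
  after event 9 (t=48: INC p by 12): {p=45, q=50, r=14}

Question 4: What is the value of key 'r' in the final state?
Answer: 14

Derivation:
Track key 'r' through all 9 events:
  event 1 (t=7: INC r by 8): r (absent) -> 8
  event 2 (t=13: DEC q by 4): r unchanged
  event 3 (t=15: SET p = 33): r unchanged
  event 4 (t=16: DEC q by 14): r unchanged
  event 5 (t=23: SET q = 39): r unchanged
  event 6 (t=31: INC q by 6): r unchanged
  event 7 (t=36: INC r by 6): r 8 -> 14
  event 8 (t=41: SET q = 50): r unchanged
  event 9 (t=48: INC p by 12): r unchanged
Final: r = 14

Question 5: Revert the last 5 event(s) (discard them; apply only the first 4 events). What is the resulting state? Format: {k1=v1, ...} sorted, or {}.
Answer: {p=33, q=-18, r=8}

Derivation:
Keep first 4 events (discard last 5):
  after event 1 (t=7: INC r by 8): {r=8}
  after event 2 (t=13: DEC q by 4): {q=-4, r=8}
  after event 3 (t=15: SET p = 33): {p=33, q=-4, r=8}
  after event 4 (t=16: DEC q by 14): {p=33, q=-18, r=8}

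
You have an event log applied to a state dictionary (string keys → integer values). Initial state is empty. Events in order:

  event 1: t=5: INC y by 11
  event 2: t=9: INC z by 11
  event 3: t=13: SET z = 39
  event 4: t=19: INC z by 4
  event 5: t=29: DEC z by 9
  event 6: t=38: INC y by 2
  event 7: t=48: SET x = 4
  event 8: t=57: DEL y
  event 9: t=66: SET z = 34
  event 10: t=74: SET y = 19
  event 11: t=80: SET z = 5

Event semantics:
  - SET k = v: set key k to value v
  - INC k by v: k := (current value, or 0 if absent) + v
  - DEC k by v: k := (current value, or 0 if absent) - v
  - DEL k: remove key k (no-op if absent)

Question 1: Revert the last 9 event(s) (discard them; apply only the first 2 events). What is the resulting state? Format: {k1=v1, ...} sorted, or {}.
Keep first 2 events (discard last 9):
  after event 1 (t=5: INC y by 11): {y=11}
  after event 2 (t=9: INC z by 11): {y=11, z=11}

Answer: {y=11, z=11}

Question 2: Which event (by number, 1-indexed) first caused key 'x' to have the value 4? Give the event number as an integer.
Answer: 7

Derivation:
Looking for first event where x becomes 4:
  event 7: x (absent) -> 4  <-- first match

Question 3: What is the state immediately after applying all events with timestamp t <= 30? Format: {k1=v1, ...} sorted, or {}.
Answer: {y=11, z=34}

Derivation:
Apply events with t <= 30 (5 events):
  after event 1 (t=5: INC y by 11): {y=11}
  after event 2 (t=9: INC z by 11): {y=11, z=11}
  after event 3 (t=13: SET z = 39): {y=11, z=39}
  after event 4 (t=19: INC z by 4): {y=11, z=43}
  after event 5 (t=29: DEC z by 9): {y=11, z=34}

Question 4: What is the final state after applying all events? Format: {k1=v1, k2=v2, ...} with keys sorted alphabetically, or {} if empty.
Answer: {x=4, y=19, z=5}

Derivation:
  after event 1 (t=5: INC y by 11): {y=11}
  after event 2 (t=9: INC z by 11): {y=11, z=11}
  after event 3 (t=13: SET z = 39): {y=11, z=39}
  after event 4 (t=19: INC z by 4): {y=11, z=43}
  after event 5 (t=29: DEC z by 9): {y=11, z=34}
  after event 6 (t=38: INC y by 2): {y=13, z=34}
  after event 7 (t=48: SET x = 4): {x=4, y=13, z=34}
  after event 8 (t=57: DEL y): {x=4, z=34}
  after event 9 (t=66: SET z = 34): {x=4, z=34}
  after event 10 (t=74: SET y = 19): {x=4, y=19, z=34}
  after event 11 (t=80: SET z = 5): {x=4, y=19, z=5}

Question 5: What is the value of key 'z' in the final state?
Answer: 5

Derivation:
Track key 'z' through all 11 events:
  event 1 (t=5: INC y by 11): z unchanged
  event 2 (t=9: INC z by 11): z (absent) -> 11
  event 3 (t=13: SET z = 39): z 11 -> 39
  event 4 (t=19: INC z by 4): z 39 -> 43
  event 5 (t=29: DEC z by 9): z 43 -> 34
  event 6 (t=38: INC y by 2): z unchanged
  event 7 (t=48: SET x = 4): z unchanged
  event 8 (t=57: DEL y): z unchanged
  event 9 (t=66: SET z = 34): z 34 -> 34
  event 10 (t=74: SET y = 19): z unchanged
  event 11 (t=80: SET z = 5): z 34 -> 5
Final: z = 5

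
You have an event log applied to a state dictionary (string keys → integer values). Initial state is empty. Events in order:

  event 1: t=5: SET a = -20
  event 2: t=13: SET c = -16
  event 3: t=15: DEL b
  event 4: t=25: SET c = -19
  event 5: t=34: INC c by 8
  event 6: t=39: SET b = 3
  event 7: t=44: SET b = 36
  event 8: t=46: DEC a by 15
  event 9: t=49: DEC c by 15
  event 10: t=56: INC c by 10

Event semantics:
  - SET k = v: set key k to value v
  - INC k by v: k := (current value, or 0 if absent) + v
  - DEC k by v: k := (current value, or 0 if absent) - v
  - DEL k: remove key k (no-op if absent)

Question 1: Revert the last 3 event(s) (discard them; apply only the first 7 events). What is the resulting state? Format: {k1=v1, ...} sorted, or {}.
Keep first 7 events (discard last 3):
  after event 1 (t=5: SET a = -20): {a=-20}
  after event 2 (t=13: SET c = -16): {a=-20, c=-16}
  after event 3 (t=15: DEL b): {a=-20, c=-16}
  after event 4 (t=25: SET c = -19): {a=-20, c=-19}
  after event 5 (t=34: INC c by 8): {a=-20, c=-11}
  after event 6 (t=39: SET b = 3): {a=-20, b=3, c=-11}
  after event 7 (t=44: SET b = 36): {a=-20, b=36, c=-11}

Answer: {a=-20, b=36, c=-11}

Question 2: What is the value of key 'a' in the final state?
Answer: -35

Derivation:
Track key 'a' through all 10 events:
  event 1 (t=5: SET a = -20): a (absent) -> -20
  event 2 (t=13: SET c = -16): a unchanged
  event 3 (t=15: DEL b): a unchanged
  event 4 (t=25: SET c = -19): a unchanged
  event 5 (t=34: INC c by 8): a unchanged
  event 6 (t=39: SET b = 3): a unchanged
  event 7 (t=44: SET b = 36): a unchanged
  event 8 (t=46: DEC a by 15): a -20 -> -35
  event 9 (t=49: DEC c by 15): a unchanged
  event 10 (t=56: INC c by 10): a unchanged
Final: a = -35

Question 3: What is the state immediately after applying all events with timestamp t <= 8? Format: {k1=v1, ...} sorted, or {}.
Apply events with t <= 8 (1 events):
  after event 1 (t=5: SET a = -20): {a=-20}

Answer: {a=-20}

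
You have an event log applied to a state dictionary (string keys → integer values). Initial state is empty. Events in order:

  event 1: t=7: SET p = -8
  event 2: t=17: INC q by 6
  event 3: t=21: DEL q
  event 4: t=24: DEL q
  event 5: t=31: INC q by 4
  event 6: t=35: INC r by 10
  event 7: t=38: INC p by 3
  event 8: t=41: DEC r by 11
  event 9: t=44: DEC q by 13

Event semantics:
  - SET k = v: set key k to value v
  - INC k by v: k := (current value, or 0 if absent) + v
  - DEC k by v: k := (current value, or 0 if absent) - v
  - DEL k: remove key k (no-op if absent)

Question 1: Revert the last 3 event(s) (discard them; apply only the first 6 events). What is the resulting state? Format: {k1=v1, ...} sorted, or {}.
Answer: {p=-8, q=4, r=10}

Derivation:
Keep first 6 events (discard last 3):
  after event 1 (t=7: SET p = -8): {p=-8}
  after event 2 (t=17: INC q by 6): {p=-8, q=6}
  after event 3 (t=21: DEL q): {p=-8}
  after event 4 (t=24: DEL q): {p=-8}
  after event 5 (t=31: INC q by 4): {p=-8, q=4}
  after event 6 (t=35: INC r by 10): {p=-8, q=4, r=10}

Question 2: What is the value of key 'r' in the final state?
Answer: -1

Derivation:
Track key 'r' through all 9 events:
  event 1 (t=7: SET p = -8): r unchanged
  event 2 (t=17: INC q by 6): r unchanged
  event 3 (t=21: DEL q): r unchanged
  event 4 (t=24: DEL q): r unchanged
  event 5 (t=31: INC q by 4): r unchanged
  event 6 (t=35: INC r by 10): r (absent) -> 10
  event 7 (t=38: INC p by 3): r unchanged
  event 8 (t=41: DEC r by 11): r 10 -> -1
  event 9 (t=44: DEC q by 13): r unchanged
Final: r = -1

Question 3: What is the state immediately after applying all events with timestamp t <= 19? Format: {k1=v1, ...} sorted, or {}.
Apply events with t <= 19 (2 events):
  after event 1 (t=7: SET p = -8): {p=-8}
  after event 2 (t=17: INC q by 6): {p=-8, q=6}

Answer: {p=-8, q=6}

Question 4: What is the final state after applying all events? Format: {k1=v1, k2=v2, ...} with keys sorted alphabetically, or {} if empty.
Answer: {p=-5, q=-9, r=-1}

Derivation:
  after event 1 (t=7: SET p = -8): {p=-8}
  after event 2 (t=17: INC q by 6): {p=-8, q=6}
  after event 3 (t=21: DEL q): {p=-8}
  after event 4 (t=24: DEL q): {p=-8}
  after event 5 (t=31: INC q by 4): {p=-8, q=4}
  after event 6 (t=35: INC r by 10): {p=-8, q=4, r=10}
  after event 7 (t=38: INC p by 3): {p=-5, q=4, r=10}
  after event 8 (t=41: DEC r by 11): {p=-5, q=4, r=-1}
  after event 9 (t=44: DEC q by 13): {p=-5, q=-9, r=-1}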